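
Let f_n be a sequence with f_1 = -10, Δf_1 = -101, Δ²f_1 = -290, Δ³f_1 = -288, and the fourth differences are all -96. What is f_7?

Build the table forward from the leading diagonal:
Fourth differences: -96, -96, -96, -96, -96, -96, -96
Third differences: -288, -384, -480, -576, -672, -768, -864
Second differences: -290, -578, -962, -1442, -2018, -2690, -3458
First differences: -101, -391, -969, -1931, -3373, -5391, -8081
f: -10, -111, -502, -1471, -3402, -6775, -12166

-12166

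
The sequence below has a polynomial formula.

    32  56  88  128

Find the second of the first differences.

D1: 24, 32, 40
D2: 8, 8

32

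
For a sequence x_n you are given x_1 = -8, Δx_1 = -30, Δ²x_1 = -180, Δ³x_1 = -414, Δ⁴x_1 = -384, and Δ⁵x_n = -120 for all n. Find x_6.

-8138

Build the table forward from the leading diagonal:
Fifth differences: -120, -120, -120, -120, -120, -120
Fourth differences: -384, -504, -624, -744, -864, -984
Third differences: -414, -798, -1302, -1926, -2670, -3534
Second differences: -180, -594, -1392, -2694, -4620, -7290
First differences: -30, -210, -804, -2196, -4890, -9510
x: -8, -38, -248, -1052, -3248, -8138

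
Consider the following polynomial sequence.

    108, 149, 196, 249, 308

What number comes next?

373

41  47  53  59
6  6  6
Constant second difference = 6, so extend:
59 + 6 = 65;  308 + 65 = 373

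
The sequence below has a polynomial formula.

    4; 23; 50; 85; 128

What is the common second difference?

D1: 19, 27, 35, 43
D2: 8, 8, 8

8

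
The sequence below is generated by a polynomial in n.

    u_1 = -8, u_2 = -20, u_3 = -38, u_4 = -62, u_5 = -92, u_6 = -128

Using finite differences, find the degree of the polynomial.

2

First differences: -12, -18, -24, -30, -36
Second differences: -6, -6, -6, -6
The second differences are constant, so the polynomial has degree 2.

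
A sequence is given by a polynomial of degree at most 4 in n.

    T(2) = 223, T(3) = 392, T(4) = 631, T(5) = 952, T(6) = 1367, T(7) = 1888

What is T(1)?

169  239  321  415  521
70  82  94  106
12  12  12
The third differences are constant at 12.
Work back: 70 − 12 = 58;  169 − 58 = 111;  223 − 111 = 112

112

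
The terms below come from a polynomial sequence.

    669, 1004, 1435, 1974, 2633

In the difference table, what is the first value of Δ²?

96

First differences: 335, 431, 539, 659
Second differences: 96, 108, 120
Third differences: 12, 12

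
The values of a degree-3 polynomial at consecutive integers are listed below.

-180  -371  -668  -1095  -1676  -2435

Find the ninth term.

-6020

Δ: -191, -297, -427, -581, -759
Δ²: -106, -130, -154, -178
Δ³: -24, -24, -24
Constant third difference = -24, so extend:
-178 − 24 = -202;  -759 − 202 = -961;  -2435 − 961 = -3396
-202 − 24 = -226;  -961 − 226 = -1187;  -3396 − 1187 = -4583
-226 − 24 = -250;  -1187 − 250 = -1437;  -4583 − 1437 = -6020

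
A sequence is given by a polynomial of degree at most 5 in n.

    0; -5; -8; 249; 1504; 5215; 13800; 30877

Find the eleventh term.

192280

D1: -5, -3, 257, 1255, 3711, 8585, 17077
D2: 2, 260, 998, 2456, 4874, 8492
D3: 258, 738, 1458, 2418, 3618
D4: 480, 720, 960, 1200
D5: 240, 240, 240
The fifth differences are constant (240).
1200 + 240 = 1440;  3618 + 1440 = 5058;  8492 + 5058 = 13550;  17077 + 13550 = 30627;  30877 + 30627 = 61504
1440 + 240 = 1680;  5058 + 1680 = 6738;  13550 + 6738 = 20288;  30627 + 20288 = 50915;  61504 + 50915 = 112419
1680 + 240 = 1920;  6738 + 1920 = 8658;  20288 + 8658 = 28946;  50915 + 28946 = 79861;  112419 + 79861 = 192280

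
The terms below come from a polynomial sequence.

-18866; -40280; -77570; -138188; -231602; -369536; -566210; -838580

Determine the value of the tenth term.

D1: -21414, -37290, -60618, -93414, -137934, -196674, -272370
D2: -15876, -23328, -32796, -44520, -58740, -75696
D3: -7452, -9468, -11724, -14220, -16956
D4: -2016, -2256, -2496, -2736
D5: -240, -240, -240
The fifth differences are constant (-240).
-2736 − 240 = -2976;  -16956 − 2976 = -19932;  -75696 − 19932 = -95628;  -272370 − 95628 = -367998;  -838580 − 367998 = -1206578
-2976 − 240 = -3216;  -19932 − 3216 = -23148;  -95628 − 23148 = -118776;  -367998 − 118776 = -486774;  -1206578 − 486774 = -1693352

-1693352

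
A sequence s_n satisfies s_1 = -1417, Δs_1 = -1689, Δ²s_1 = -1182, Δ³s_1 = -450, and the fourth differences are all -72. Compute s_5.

-17137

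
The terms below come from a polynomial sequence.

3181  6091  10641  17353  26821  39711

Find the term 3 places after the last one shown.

106653

2910 , 4550 , 6712 , 9468 , 12890
1640 , 2162 , 2756 , 3422
522 , 594 , 666
72 , 72
The fourth differences are constant (72).
666 + 72 = 738;  3422 + 738 = 4160;  12890 + 4160 = 17050;  39711 + 17050 = 56761
738 + 72 = 810;  4160 + 810 = 4970;  17050 + 4970 = 22020;  56761 + 22020 = 78781
810 + 72 = 882;  4970 + 882 = 5852;  22020 + 5852 = 27872;  78781 + 27872 = 106653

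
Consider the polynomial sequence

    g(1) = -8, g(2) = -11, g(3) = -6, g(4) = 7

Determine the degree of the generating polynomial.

First differences: -3, 5, 13
Second differences: 8, 8
The second differences are constant, so the polynomial has degree 2.

2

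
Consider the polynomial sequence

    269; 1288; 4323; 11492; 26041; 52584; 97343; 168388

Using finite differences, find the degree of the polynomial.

5

Δ: 1019, 3035, 7169, 14549, 26543, 44759, 71045
Δ²: 2016, 4134, 7380, 11994, 18216, 26286
Δ³: 2118, 3246, 4614, 6222, 8070
Δ⁴: 1128, 1368, 1608, 1848
Δ⁵: 240, 240, 240
The fifth differences are constant, so the polynomial has degree 5.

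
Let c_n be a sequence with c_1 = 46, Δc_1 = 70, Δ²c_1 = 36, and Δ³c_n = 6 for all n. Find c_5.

566

Build the table forward from the leading diagonal:
Third differences: 6, 6, 6, 6, 6
Second differences: 36, 42, 48, 54, 60
First differences: 70, 106, 148, 196, 250
c: 46, 116, 222, 370, 566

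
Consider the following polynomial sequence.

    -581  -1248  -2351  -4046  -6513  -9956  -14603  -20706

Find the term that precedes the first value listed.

-218

Δ: -667, -1103, -1695, -2467, -3443, -4647, -6103
Δ²: -436, -592, -772, -976, -1204, -1456
Δ³: -156, -180, -204, -228, -252
Δ⁴: -24, -24, -24, -24
The fourth differences are constant at -24.
Work back: -156 + 24 = -132;  -436 + 132 = -304;  -667 + 304 = -363;  -581 + 363 = -218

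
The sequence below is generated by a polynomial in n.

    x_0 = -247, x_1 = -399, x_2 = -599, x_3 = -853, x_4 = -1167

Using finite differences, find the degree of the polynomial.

3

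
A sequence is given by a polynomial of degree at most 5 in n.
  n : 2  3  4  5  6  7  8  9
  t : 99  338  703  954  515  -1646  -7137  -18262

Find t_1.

239, 365, 251, -439, -2161, -5491, -11125
126, -114, -690, -1722, -3330, -5634
-240, -576, -1032, -1608, -2304
-336, -456, -576, -696
-120, -120, -120
The fifth differences are constant at -120.
Work back: -336 + 120 = -216;  -240 + 216 = -24;  126 + 24 = 150;  239 − 150 = 89;  99 − 89 = 10

10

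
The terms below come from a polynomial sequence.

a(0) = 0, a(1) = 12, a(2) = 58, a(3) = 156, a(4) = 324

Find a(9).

2844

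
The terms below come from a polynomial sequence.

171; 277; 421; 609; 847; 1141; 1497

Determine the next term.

1921

106, 144, 188, 238, 294, 356
38, 44, 50, 56, 62
6, 6, 6, 6
The third differences are constant (6).
62 + 6 = 68;  356 + 68 = 424;  1497 + 424 = 1921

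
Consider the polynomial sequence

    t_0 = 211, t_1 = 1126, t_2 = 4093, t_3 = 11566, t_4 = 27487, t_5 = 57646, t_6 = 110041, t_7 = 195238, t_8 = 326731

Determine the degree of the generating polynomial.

915, 2967, 7473, 15921, 30159, 52395, 85197, 131493
2052, 4506, 8448, 14238, 22236, 32802, 46296
2454, 3942, 5790, 7998, 10566, 13494
1488, 1848, 2208, 2568, 2928
360, 360, 360, 360
The fifth differences are constant, so the polynomial has degree 5.

5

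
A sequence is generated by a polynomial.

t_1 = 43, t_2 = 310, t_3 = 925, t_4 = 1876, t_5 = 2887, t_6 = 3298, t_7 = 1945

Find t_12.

Δ: 267  615  951  1011  411  -1353
Δ²: 348  336  60  -600  -1764
Δ³: -12  -276  -660  -1164
Δ⁴: -264  -384  -504
Δ⁵: -120  -120
The fifth differences are constant (-120).
-504 − 120 = -624;  -1164 − 624 = -1788;  -1764 − 1788 = -3552;  -1353 − 3552 = -4905;  1945 − 4905 = -2960
-624 − 120 = -744;  -1788 − 744 = -2532;  -3552 − 2532 = -6084;  -4905 − 6084 = -10989;  -2960 − 10989 = -13949
-744 − 120 = -864;  -2532 − 864 = -3396;  -6084 − 3396 = -9480;  -10989 − 9480 = -20469;  -13949 − 20469 = -34418
-864 − 120 = -984;  -3396 − 984 = -4380;  -9480 − 4380 = -13860;  -20469 − 13860 = -34329;  -34418 − 34329 = -68747
-984 − 120 = -1104;  -4380 − 1104 = -5484;  -13860 − 5484 = -19344;  -34329 − 19344 = -53673;  -68747 − 53673 = -122420

-122420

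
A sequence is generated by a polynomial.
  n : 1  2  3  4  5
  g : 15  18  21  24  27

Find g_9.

39

D1: 3, 3, 3, 3
Constant first difference = 3, so extend:
27 + 3 = 30
30 + 3 = 33
33 + 3 = 36
36 + 3 = 39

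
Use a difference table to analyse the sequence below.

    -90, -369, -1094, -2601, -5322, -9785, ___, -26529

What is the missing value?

Using the first 6 terms:
Δ: -279  -725  -1507  -2721  -4463
Δ²: -446  -782  -1214  -1742
Δ³: -336  -432  -528
Δ⁴: -96  -96
Constant fourth difference = -96.
Extend forward: -528 − 96 = -624;  -1742 − 624 = -2366;  -4463 − 2366 = -6829;  -9785 − 6829 = -16614

-16614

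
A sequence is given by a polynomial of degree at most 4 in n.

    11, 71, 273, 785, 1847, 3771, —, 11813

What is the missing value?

Using the first 6 terms:
60, 202, 512, 1062, 1924
142, 310, 550, 862
168, 240, 312
72, 72
Constant fourth difference = 72.
Extend forward: 312 + 72 = 384;  862 + 384 = 1246;  1924 + 1246 = 3170;  3771 + 3170 = 6941

6941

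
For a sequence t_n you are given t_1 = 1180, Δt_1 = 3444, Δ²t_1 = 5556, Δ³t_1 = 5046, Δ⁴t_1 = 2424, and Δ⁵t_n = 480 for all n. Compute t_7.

245344

Build the table forward from the leading diagonal:
D5: 480  480  480  480  480  480  480
D4: 2424  2904  3384  3864  4344  4824  5304
D3: 5046  7470  10374  13758  17622  21966  26790
D2: 5556  10602  18072  28446  42204  59826  81792
D1: 3444  9000  19602  37674  66120  108324  168150
t: 1180  4624  13624  33226  70900  137020  245344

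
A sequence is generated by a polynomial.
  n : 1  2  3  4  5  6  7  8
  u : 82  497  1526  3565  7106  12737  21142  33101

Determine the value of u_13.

D1: 415  1029  2039  3541  5631  8405  11959
D2: 614  1010  1502  2090  2774  3554
D3: 396  492  588  684  780
D4: 96  96  96  96
Constant fourth difference = 96, so extend:
780 + 96 = 876;  3554 + 876 = 4430;  11959 + 4430 = 16389;  33101 + 16389 = 49490
876 + 96 = 972;  4430 + 972 = 5402;  16389 + 5402 = 21791;  49490 + 21791 = 71281
972 + 96 = 1068;  5402 + 1068 = 6470;  21791 + 6470 = 28261;  71281 + 28261 = 99542
1068 + 96 = 1164;  6470 + 1164 = 7634;  28261 + 7634 = 35895;  99542 + 35895 = 135437
1164 + 96 = 1260;  7634 + 1260 = 8894;  35895 + 8894 = 44789;  135437 + 44789 = 180226

180226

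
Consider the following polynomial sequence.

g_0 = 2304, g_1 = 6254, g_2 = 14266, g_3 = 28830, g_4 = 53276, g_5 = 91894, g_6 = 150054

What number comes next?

234326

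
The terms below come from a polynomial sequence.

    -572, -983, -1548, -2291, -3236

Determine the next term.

-4407

First differences: -411  -565  -743  -945
Second differences: -154  -178  -202
Third differences: -24  -24
The third differences are constant (-24).
-202 − 24 = -226;  -945 − 226 = -1171;  -3236 − 1171 = -4407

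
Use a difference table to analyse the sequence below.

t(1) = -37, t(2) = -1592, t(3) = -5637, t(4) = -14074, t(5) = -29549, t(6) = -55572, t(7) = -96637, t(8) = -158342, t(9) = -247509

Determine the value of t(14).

-1555, -4045, -8437, -15475, -26023, -41065, -61705, -89167
-2490, -4392, -7038, -10548, -15042, -20640, -27462
-1902, -2646, -3510, -4494, -5598, -6822
-744, -864, -984, -1104, -1224
-120, -120, -120, -120
Fifth differences constant at -120.
-1224 − 120 = -1344;  -6822 − 1344 = -8166;  -27462 − 8166 = -35628;  -89167 − 35628 = -124795;  -247509 − 124795 = -372304
-1344 − 120 = -1464;  -8166 − 1464 = -9630;  -35628 − 9630 = -45258;  -124795 − 45258 = -170053;  -372304 − 170053 = -542357
-1464 − 120 = -1584;  -9630 − 1584 = -11214;  -45258 − 11214 = -56472;  -170053 − 56472 = -226525;  -542357 − 226525 = -768882
-1584 − 120 = -1704;  -11214 − 1704 = -12918;  -56472 − 12918 = -69390;  -226525 − 69390 = -295915;  -768882 − 295915 = -1064797
-1704 − 120 = -1824;  -12918 − 1824 = -14742;  -69390 − 14742 = -84132;  -295915 − 84132 = -380047;  -1064797 − 380047 = -1444844

-1444844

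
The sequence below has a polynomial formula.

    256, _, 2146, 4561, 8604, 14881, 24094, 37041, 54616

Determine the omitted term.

849

Using the last 7 terms:
D1: 2415  4043  6277  9213  12947  17575
D2: 1628  2234  2936  3734  4628
D3: 606  702  798  894
D4: 96  96  96
Constant fourth difference = 96.
Extend backward: 606 − 96 = 510;  1628 − 510 = 1118;  2415 − 1118 = 1297;  2146 − 1297 = 849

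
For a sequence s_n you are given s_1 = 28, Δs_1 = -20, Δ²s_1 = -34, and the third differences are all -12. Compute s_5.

Build the table forward from the leading diagonal:
Δ³: -12  -12  -12  -12  -12
Δ²: -34  -46  -58  -70  -82
Δ: -20  -54  -100  -158  -228
s: 28  8  -46  -146  -304

-304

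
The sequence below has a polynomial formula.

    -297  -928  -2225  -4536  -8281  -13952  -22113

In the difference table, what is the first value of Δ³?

-348

Δ: -631, -1297, -2311, -3745, -5671, -8161
Δ²: -666, -1014, -1434, -1926, -2490
Δ³: -348, -420, -492, -564
Δ⁴: -72, -72, -72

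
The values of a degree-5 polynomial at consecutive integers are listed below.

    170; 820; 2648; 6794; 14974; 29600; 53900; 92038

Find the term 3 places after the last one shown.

Δ: 650, 1828, 4146, 8180, 14626, 24300, 38138
Δ²: 1178, 2318, 4034, 6446, 9674, 13838
Δ³: 1140, 1716, 2412, 3228, 4164
Δ⁴: 576, 696, 816, 936
Δ⁵: 120, 120, 120
The fifth differences are constant (120).
936 + 120 = 1056;  4164 + 1056 = 5220;  13838 + 5220 = 19058;  38138 + 19058 = 57196;  92038 + 57196 = 149234
1056 + 120 = 1176;  5220 + 1176 = 6396;  19058 + 6396 = 25454;  57196 + 25454 = 82650;  149234 + 82650 = 231884
1176 + 120 = 1296;  6396 + 1296 = 7692;  25454 + 7692 = 33146;  82650 + 33146 = 115796;  231884 + 115796 = 347680

347680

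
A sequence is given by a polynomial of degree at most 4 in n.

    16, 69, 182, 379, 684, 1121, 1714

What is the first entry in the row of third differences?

24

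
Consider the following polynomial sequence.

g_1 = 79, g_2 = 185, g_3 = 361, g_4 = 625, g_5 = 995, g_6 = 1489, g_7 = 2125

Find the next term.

106, 176, 264, 370, 494, 636
70, 88, 106, 124, 142
18, 18, 18, 18
Constant third difference = 18, so extend:
142 + 18 = 160;  636 + 160 = 796;  2125 + 796 = 2921

2921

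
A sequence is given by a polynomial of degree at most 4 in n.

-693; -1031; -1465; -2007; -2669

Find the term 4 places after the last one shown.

-6757

D1: -338 , -434 , -542 , -662
D2: -96 , -108 , -120
D3: -12 , -12
The third differences are constant (-12).
-120 − 12 = -132;  -662 − 132 = -794;  -2669 − 794 = -3463
-132 − 12 = -144;  -794 − 144 = -938;  -3463 − 938 = -4401
-144 − 12 = -156;  -938 − 156 = -1094;  -4401 − 1094 = -5495
-156 − 12 = -168;  -1094 − 168 = -1262;  -5495 − 1262 = -6757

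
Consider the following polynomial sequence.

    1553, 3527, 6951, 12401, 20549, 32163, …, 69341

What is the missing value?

48107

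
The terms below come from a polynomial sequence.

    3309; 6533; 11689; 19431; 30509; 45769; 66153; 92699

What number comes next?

126541

D1: 3224, 5156, 7742, 11078, 15260, 20384, 26546
D2: 1932, 2586, 3336, 4182, 5124, 6162
D3: 654, 750, 846, 942, 1038
D4: 96, 96, 96, 96
Constant fourth difference = 96, so extend:
1038 + 96 = 1134;  6162 + 1134 = 7296;  26546 + 7296 = 33842;  92699 + 33842 = 126541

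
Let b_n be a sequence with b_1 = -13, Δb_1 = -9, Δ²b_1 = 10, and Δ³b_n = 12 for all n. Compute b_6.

162

Build the table forward from the leading diagonal:
D3: 12  12  12  12  12  12
D2: 10  22  34  46  58  70
D1: -9  1  23  57  103  161
b: -13  -22  -21  2  59  162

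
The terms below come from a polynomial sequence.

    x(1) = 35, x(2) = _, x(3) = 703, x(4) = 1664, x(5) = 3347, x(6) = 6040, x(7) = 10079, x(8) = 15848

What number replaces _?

224

Using the last 6 terms:
961  1683  2693  4039  5769
722  1010  1346  1730
288  336  384
48  48
Constant fourth difference = 48.
Extend backward: 288 − 48 = 240;  722 − 240 = 482;  961 − 482 = 479;  703 − 479 = 224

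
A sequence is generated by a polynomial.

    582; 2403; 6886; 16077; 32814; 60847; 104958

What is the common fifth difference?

D1: 1821, 4483, 9191, 16737, 28033, 44111
D2: 2662, 4708, 7546, 11296, 16078
D3: 2046, 2838, 3750, 4782
D4: 792, 912, 1032
D5: 120, 120

120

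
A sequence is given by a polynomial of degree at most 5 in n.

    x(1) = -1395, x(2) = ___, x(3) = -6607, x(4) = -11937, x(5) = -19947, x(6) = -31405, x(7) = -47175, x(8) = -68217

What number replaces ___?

-3285

Using the last 6 terms:
D1: -5330, -8010, -11458, -15770, -21042
D2: -2680, -3448, -4312, -5272
D3: -768, -864, -960
D4: -96, -96
Constant fourth difference = -96.
Extend backward: -768 + 96 = -672;  -2680 + 672 = -2008;  -5330 + 2008 = -3322;  -6607 + 3322 = -3285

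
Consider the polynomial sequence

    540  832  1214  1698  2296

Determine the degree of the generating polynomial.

Δ: 292, 382, 484, 598
Δ²: 90, 102, 114
Δ³: 12, 12
The third differences are constant, so the polynomial has degree 3.

3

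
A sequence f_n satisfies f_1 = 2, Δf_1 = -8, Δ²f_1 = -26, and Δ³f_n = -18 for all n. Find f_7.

Build the table forward from the leading diagonal:
Third differences: -18, -18, -18, -18, -18, -18, -18
Second differences: -26, -44, -62, -80, -98, -116, -134
First differences: -8, -34, -78, -140, -220, -318, -434
f: 2, -6, -40, -118, -258, -478, -796

-796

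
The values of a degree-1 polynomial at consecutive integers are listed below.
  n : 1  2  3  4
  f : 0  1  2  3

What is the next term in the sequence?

4

Δ: 1  1  1
Constant first difference = 1, so extend:
3 + 1 = 4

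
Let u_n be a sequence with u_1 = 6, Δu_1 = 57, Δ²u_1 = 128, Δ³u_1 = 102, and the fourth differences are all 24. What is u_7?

Build the table forward from the leading diagonal:
Fourth differences: 24, 24, 24, 24, 24, 24, 24
Third differences: 102, 126, 150, 174, 198, 222, 246
Second differences: 128, 230, 356, 506, 680, 878, 1100
First differences: 57, 185, 415, 771, 1277, 1957, 2835
u: 6, 63, 248, 663, 1434, 2711, 4668

4668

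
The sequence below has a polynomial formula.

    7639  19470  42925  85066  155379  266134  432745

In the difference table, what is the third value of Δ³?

12270

D1: 11831, 23455, 42141, 70313, 110755, 166611
D2: 11624, 18686, 28172, 40442, 55856
D3: 7062, 9486, 12270, 15414
D4: 2424, 2784, 3144
D5: 360, 360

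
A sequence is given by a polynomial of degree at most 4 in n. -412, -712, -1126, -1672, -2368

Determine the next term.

-3232

Δ: -300, -414, -546, -696
Δ²: -114, -132, -150
Δ³: -18, -18
Third differences constant at -18.
-150 − 18 = -168;  -696 − 168 = -864;  -2368 − 864 = -3232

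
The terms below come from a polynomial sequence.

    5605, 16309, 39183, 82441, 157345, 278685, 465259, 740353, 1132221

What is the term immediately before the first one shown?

10704  22874  43258  74904  121340  186574  275094  391868
12170  20384  31646  46436  65234  88520  116774
8214  11262  14790  18798  23286  28254
3048  3528  4008  4488  4968
480  480  480  480
The fifth differences are constant at 480.
Work back: 3048 − 480 = 2568;  8214 − 2568 = 5646;  12170 − 5646 = 6524;  10704 − 6524 = 4180;  5605 − 4180 = 1425

1425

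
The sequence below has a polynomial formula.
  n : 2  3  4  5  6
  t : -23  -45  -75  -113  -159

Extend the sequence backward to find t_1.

-9

-22, -30, -38, -46
-8, -8, -8
The second differences are constant at -8.
Work back: -22 + 8 = -14;  -23 + 14 = -9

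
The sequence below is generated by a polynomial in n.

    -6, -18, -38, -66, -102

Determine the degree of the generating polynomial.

2

First differences: -12, -20, -28, -36
Second differences: -8, -8, -8
The second differences are constant, so the polynomial has degree 2.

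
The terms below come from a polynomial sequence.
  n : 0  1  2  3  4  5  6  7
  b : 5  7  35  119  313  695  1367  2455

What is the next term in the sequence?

4109

2, 28, 84, 194, 382, 672, 1088
26, 56, 110, 188, 290, 416
30, 54, 78, 102, 126
24, 24, 24, 24
Fourth differences constant at 24.
126 + 24 = 150;  416 + 150 = 566;  1088 + 566 = 1654;  2455 + 1654 = 4109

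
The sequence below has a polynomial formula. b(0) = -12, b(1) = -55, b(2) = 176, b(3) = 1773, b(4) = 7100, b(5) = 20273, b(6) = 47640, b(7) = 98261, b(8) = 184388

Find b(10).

-43, 231, 1597, 5327, 13173, 27367, 50621, 86127
274, 1366, 3730, 7846, 14194, 23254, 35506
1092, 2364, 4116, 6348, 9060, 12252
1272, 1752, 2232, 2712, 3192
480, 480, 480, 480
Constant fifth difference = 480, so extend:
3192 + 480 = 3672;  12252 + 3672 = 15924;  35506 + 15924 = 51430;  86127 + 51430 = 137557;  184388 + 137557 = 321945
3672 + 480 = 4152;  15924 + 4152 = 20076;  51430 + 20076 = 71506;  137557 + 71506 = 209063;  321945 + 209063 = 531008

531008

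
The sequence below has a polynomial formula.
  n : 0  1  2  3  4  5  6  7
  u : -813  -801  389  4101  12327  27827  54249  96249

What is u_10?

12, 1190, 3712, 8226, 15500, 26422, 42000
1178, 2522, 4514, 7274, 10922, 15578
1344, 1992, 2760, 3648, 4656
648, 768, 888, 1008
120, 120, 120
Fifth differences constant at 120.
1008 + 120 = 1128;  4656 + 1128 = 5784;  15578 + 5784 = 21362;  42000 + 21362 = 63362;  96249 + 63362 = 159611
1128 + 120 = 1248;  5784 + 1248 = 7032;  21362 + 7032 = 28394;  63362 + 28394 = 91756;  159611 + 91756 = 251367
1248 + 120 = 1368;  7032 + 1368 = 8400;  28394 + 8400 = 36794;  91756 + 36794 = 128550;  251367 + 128550 = 379917

379917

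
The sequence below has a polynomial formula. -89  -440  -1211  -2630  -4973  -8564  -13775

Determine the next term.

-351  -771  -1419  -2343  -3591  -5211
-420  -648  -924  -1248  -1620
-228  -276  -324  -372
-48  -48  -48
Fourth differences constant at -48.
-372 − 48 = -420;  -1620 − 420 = -2040;  -5211 − 2040 = -7251;  -13775 − 7251 = -21026

-21026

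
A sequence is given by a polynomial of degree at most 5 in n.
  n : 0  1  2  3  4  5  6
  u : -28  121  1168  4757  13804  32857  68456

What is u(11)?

Δ: 149 , 1047 , 3589 , 9047 , 19053 , 35599
Δ²: 898 , 2542 , 5458 , 10006 , 16546
Δ³: 1644 , 2916 , 4548 , 6540
Δ⁴: 1272 , 1632 , 1992
Δ⁵: 360 , 360
Fifth differences constant at 360.
1992 + 360 = 2352;  6540 + 2352 = 8892;  16546 + 8892 = 25438;  35599 + 25438 = 61037;  68456 + 61037 = 129493
2352 + 360 = 2712;  8892 + 2712 = 11604;  25438 + 11604 = 37042;  61037 + 37042 = 98079;  129493 + 98079 = 227572
2712 + 360 = 3072;  11604 + 3072 = 14676;  37042 + 14676 = 51718;  98079 + 51718 = 149797;  227572 + 149797 = 377369
3072 + 360 = 3432;  14676 + 3432 = 18108;  51718 + 18108 = 69826;  149797 + 69826 = 219623;  377369 + 219623 = 596992
3432 + 360 = 3792;  18108 + 3792 = 21900;  69826 + 21900 = 91726;  219623 + 91726 = 311349;  596992 + 311349 = 908341

908341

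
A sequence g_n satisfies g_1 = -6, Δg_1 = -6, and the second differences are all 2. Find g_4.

Build the table forward from the leading diagonal:
Second differences: 2  2  2  2
First differences: -6  -4  -2  0
g: -6  -12  -16  -18

-18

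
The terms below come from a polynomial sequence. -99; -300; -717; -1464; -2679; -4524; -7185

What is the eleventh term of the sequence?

-30549

Δ: -201 , -417 , -747 , -1215 , -1845 , -2661
Δ²: -216 , -330 , -468 , -630 , -816
Δ³: -114 , -138 , -162 , -186
Δ⁴: -24 , -24 , -24
Fourth differences constant at -24.
-186 − 24 = -210;  -816 − 210 = -1026;  -2661 − 1026 = -3687;  -7185 − 3687 = -10872
-210 − 24 = -234;  -1026 − 234 = -1260;  -3687 − 1260 = -4947;  -10872 − 4947 = -15819
-234 − 24 = -258;  -1260 − 258 = -1518;  -4947 − 1518 = -6465;  -15819 − 6465 = -22284
-258 − 24 = -282;  -1518 − 282 = -1800;  -6465 − 1800 = -8265;  -22284 − 8265 = -30549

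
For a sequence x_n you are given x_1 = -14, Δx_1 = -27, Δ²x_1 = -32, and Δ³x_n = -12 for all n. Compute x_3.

-100

Build the table forward from the leading diagonal:
D3: -12  -12  -12
D2: -32  -44  -56
D1: -27  -59  -103
x: -14  -41  -100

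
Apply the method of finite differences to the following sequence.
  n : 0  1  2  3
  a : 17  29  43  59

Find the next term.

77

First differences: 12  14  16
Second differences: 2  2
Second differences constant at 2.
16 + 2 = 18;  59 + 18 = 77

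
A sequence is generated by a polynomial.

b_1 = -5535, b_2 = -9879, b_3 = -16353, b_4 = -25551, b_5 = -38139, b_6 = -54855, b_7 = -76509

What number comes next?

-103983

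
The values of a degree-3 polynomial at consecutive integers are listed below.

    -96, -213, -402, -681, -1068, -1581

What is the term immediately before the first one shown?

-33

D1: -117, -189, -279, -387, -513
D2: -72, -90, -108, -126
D3: -18, -18, -18
The third differences are constant at -18.
Work back: -72 + 18 = -54;  -117 + 54 = -63;  -96 + 63 = -33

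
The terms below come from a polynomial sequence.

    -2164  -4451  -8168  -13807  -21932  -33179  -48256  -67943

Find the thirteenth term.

First differences: -2287  -3717  -5639  -8125  -11247  -15077  -19687
Second differences: -1430  -1922  -2486  -3122  -3830  -4610
Third differences: -492  -564  -636  -708  -780
Fourth differences: -72  -72  -72  -72
Fourth differences constant at -72.
-780 − 72 = -852;  -4610 − 852 = -5462;  -19687 − 5462 = -25149;  -67943 − 25149 = -93092
-852 − 72 = -924;  -5462 − 924 = -6386;  -25149 − 6386 = -31535;  -93092 − 31535 = -124627
-924 − 72 = -996;  -6386 − 996 = -7382;  -31535 − 7382 = -38917;  -124627 − 38917 = -163544
-996 − 72 = -1068;  -7382 − 1068 = -8450;  -38917 − 8450 = -47367;  -163544 − 47367 = -210911
-1068 − 72 = -1140;  -8450 − 1140 = -9590;  -47367 − 9590 = -56957;  -210911 − 56957 = -267868

-267868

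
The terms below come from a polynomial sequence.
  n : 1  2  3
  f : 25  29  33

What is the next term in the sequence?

37

4  4
The first differences are constant (4).
33 + 4 = 37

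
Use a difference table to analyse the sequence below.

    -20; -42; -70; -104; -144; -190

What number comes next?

-242

Δ: -22, -28, -34, -40, -46
Δ²: -6, -6, -6, -6
Second differences constant at -6.
-46 − 6 = -52;  -190 − 52 = -242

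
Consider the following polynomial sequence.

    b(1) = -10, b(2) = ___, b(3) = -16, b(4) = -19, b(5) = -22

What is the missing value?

Using the last 3 terms:
First differences: -3  -3
Constant first difference = -3.
Extend backward: -16 + 3 = -13

-13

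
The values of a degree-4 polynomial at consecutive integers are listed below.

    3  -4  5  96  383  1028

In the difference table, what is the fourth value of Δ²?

Δ: -7, 9, 91, 287, 645
Δ²: 16, 82, 196, 358
Δ³: 66, 114, 162
Δ⁴: 48, 48

358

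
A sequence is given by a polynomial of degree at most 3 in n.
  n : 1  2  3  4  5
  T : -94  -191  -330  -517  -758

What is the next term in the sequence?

-1059

Δ: -97, -139, -187, -241
Δ²: -42, -48, -54
Δ³: -6, -6
Third differences constant at -6.
-54 − 6 = -60;  -241 − 60 = -301;  -758 − 301 = -1059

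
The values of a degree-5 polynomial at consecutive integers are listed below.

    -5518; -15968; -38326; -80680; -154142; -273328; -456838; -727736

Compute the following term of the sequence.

D1: -10450  -22358  -42354  -73462  -119186  -183510  -270898
D2: -11908  -19996  -31108  -45724  -64324  -87388
D3: -8088  -11112  -14616  -18600  -23064
D4: -3024  -3504  -3984  -4464
D5: -480  -480  -480
The fifth differences are constant (-480).
-4464 − 480 = -4944;  -23064 − 4944 = -28008;  -87388 − 28008 = -115396;  -270898 − 115396 = -386294;  -727736 − 386294 = -1114030

-1114030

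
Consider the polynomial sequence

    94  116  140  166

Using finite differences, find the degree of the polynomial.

2

22, 24, 26
2, 2
The second differences are constant, so the polynomial has degree 2.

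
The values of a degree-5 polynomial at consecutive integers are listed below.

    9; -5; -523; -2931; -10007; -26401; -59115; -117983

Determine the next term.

-216151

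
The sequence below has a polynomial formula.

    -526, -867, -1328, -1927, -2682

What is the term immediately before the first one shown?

-287

First differences: -341  -461  -599  -755
Second differences: -120  -138  -156
Third differences: -18  -18
The third differences are constant at -18.
Work back: -120 + 18 = -102;  -341 + 102 = -239;  -526 + 239 = -287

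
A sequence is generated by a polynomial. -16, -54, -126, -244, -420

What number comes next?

-666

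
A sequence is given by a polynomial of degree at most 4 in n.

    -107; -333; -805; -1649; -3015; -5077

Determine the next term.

-8033

-226 , -472 , -844 , -1366 , -2062
-246 , -372 , -522 , -696
-126 , -150 , -174
-24 , -24
Fourth differences constant at -24.
-174 − 24 = -198;  -696 − 198 = -894;  -2062 − 894 = -2956;  -5077 − 2956 = -8033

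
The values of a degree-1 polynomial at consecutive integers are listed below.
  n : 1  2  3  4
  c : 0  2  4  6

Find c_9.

16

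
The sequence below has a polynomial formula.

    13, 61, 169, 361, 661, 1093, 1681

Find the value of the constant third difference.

Δ: 48, 108, 192, 300, 432, 588
Δ²: 60, 84, 108, 132, 156
Δ³: 24, 24, 24, 24

24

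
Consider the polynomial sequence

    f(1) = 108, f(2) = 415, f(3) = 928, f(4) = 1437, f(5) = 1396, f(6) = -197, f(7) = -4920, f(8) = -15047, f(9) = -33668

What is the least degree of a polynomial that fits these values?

Δ: 307, 513, 509, -41, -1593, -4723, -10127, -18621
Δ²: 206, -4, -550, -1552, -3130, -5404, -8494
Δ³: -210, -546, -1002, -1578, -2274, -3090
Δ⁴: -336, -456, -576, -696, -816
Δ⁵: -120, -120, -120, -120
The fifth differences are constant, so the polynomial has degree 5.

5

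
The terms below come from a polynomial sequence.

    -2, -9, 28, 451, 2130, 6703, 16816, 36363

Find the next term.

70726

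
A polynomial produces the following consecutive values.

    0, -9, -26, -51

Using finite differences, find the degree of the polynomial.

2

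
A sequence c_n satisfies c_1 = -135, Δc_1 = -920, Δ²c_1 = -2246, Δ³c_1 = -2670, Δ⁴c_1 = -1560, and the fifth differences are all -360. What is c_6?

Build the table forward from the leading diagonal:
Δ⁵: -360  -360  -360  -360  -360  -360
Δ⁴: -1560  -1920  -2280  -2640  -3000  -3360
Δ³: -2670  -4230  -6150  -8430  -11070  -14070
Δ²: -2246  -4916  -9146  -15296  -23726  -34796
Δ: -920  -3166  -8082  -17228  -32524  -56250
c: -135  -1055  -4221  -12303  -29531  -62055

-62055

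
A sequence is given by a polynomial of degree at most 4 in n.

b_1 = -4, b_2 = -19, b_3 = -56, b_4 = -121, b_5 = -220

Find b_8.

-781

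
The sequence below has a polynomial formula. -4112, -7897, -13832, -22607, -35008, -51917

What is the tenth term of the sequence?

-185633

D1: -3785  -5935  -8775  -12401  -16909
D2: -2150  -2840  -3626  -4508
D3: -690  -786  -882
D4: -96  -96
Constant fourth difference = -96, so extend:
-882 − 96 = -978;  -4508 − 978 = -5486;  -16909 − 5486 = -22395;  -51917 − 22395 = -74312
-978 − 96 = -1074;  -5486 − 1074 = -6560;  -22395 − 6560 = -28955;  -74312 − 28955 = -103267
-1074 − 96 = -1170;  -6560 − 1170 = -7730;  -28955 − 7730 = -36685;  -103267 − 36685 = -139952
-1170 − 96 = -1266;  -7730 − 1266 = -8996;  -36685 − 8996 = -45681;  -139952 − 45681 = -185633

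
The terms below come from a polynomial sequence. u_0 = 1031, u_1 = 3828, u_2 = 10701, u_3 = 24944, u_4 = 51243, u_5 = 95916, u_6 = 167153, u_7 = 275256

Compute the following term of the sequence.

Δ: 2797, 6873, 14243, 26299, 44673, 71237, 108103
Δ²: 4076, 7370, 12056, 18374, 26564, 36866
Δ³: 3294, 4686, 6318, 8190, 10302
Δ⁴: 1392, 1632, 1872, 2112
Δ⁵: 240, 240, 240
Fifth differences constant at 240.
2112 + 240 = 2352;  10302 + 2352 = 12654;  36866 + 12654 = 49520;  108103 + 49520 = 157623;  275256 + 157623 = 432879

432879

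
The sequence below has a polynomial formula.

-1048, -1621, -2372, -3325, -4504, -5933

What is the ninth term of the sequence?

-11960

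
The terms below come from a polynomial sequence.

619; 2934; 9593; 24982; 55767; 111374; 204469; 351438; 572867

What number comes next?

894022

First differences: 2315  6659  15389  30785  55607  93095  146969  221429
Second differences: 4344  8730  15396  24822  37488  53874  74460
Third differences: 4386  6666  9426  12666  16386  20586
Fourth differences: 2280  2760  3240  3720  4200
Fifth differences: 480  480  480  480
Fifth differences constant at 480.
4200 + 480 = 4680;  20586 + 4680 = 25266;  74460 + 25266 = 99726;  221429 + 99726 = 321155;  572867 + 321155 = 894022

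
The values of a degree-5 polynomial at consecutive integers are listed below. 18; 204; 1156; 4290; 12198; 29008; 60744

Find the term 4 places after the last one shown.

543948

186, 952, 3134, 7908, 16810, 31736
766, 2182, 4774, 8902, 14926
1416, 2592, 4128, 6024
1176, 1536, 1896
360, 360
The fifth differences are constant (360).
1896 + 360 = 2256;  6024 + 2256 = 8280;  14926 + 8280 = 23206;  31736 + 23206 = 54942;  60744 + 54942 = 115686
2256 + 360 = 2616;  8280 + 2616 = 10896;  23206 + 10896 = 34102;  54942 + 34102 = 89044;  115686 + 89044 = 204730
2616 + 360 = 2976;  10896 + 2976 = 13872;  34102 + 13872 = 47974;  89044 + 47974 = 137018;  204730 + 137018 = 341748
2976 + 360 = 3336;  13872 + 3336 = 17208;  47974 + 17208 = 65182;  137018 + 65182 = 202200;  341748 + 202200 = 543948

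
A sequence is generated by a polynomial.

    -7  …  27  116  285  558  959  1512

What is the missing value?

-6

Using the last 6 terms:
89, 169, 273, 401, 553
80, 104, 128, 152
24, 24, 24
Constant third difference = 24.
Extend backward: 80 − 24 = 56;  89 − 56 = 33;  27 − 33 = -6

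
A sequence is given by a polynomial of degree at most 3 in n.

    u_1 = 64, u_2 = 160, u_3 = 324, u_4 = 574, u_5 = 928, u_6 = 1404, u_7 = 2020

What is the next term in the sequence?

96 , 164 , 250 , 354 , 476 , 616
68 , 86 , 104 , 122 , 140
18 , 18 , 18 , 18
The third differences are constant (18).
140 + 18 = 158;  616 + 158 = 774;  2020 + 774 = 2794

2794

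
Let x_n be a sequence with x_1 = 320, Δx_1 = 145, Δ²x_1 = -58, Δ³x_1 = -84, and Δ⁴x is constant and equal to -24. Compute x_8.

Build the table forward from the leading diagonal:
Δ⁴: -24  -24  -24  -24  -24  -24  -24  -24
Δ³: -84  -108  -132  -156  -180  -204  -228  -252
Δ²: -58  -142  -250  -382  -538  -718  -922  -1150
Δ: 145  87  -55  -305  -687  -1225  -1943  -2865
x: 320  465  552  497  192  -495  -1720  -3663

-3663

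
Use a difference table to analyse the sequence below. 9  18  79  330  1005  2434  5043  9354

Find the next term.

First differences: 9 , 61 , 251 , 675 , 1429 , 2609 , 4311
Second differences: 52 , 190 , 424 , 754 , 1180 , 1702
Third differences: 138 , 234 , 330 , 426 , 522
Fourth differences: 96 , 96 , 96 , 96
Constant fourth difference = 96, so extend:
522 + 96 = 618;  1702 + 618 = 2320;  4311 + 2320 = 6631;  9354 + 6631 = 15985

15985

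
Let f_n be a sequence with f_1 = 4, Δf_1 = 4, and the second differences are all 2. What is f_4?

22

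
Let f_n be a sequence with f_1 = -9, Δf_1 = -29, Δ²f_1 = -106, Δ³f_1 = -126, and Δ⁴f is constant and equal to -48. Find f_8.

-8528

Build the table forward from the leading diagonal:
Δ⁴: -48, -48, -48, -48, -48, -48, -48, -48
Δ³: -126, -174, -222, -270, -318, -366, -414, -462
Δ²: -106, -232, -406, -628, -898, -1216, -1582, -1996
Δ: -29, -135, -367, -773, -1401, -2299, -3515, -5097
f: -9, -38, -173, -540, -1313, -2714, -5013, -8528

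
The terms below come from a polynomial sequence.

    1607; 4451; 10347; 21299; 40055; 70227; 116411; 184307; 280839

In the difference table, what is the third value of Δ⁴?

984

Δ: 2844, 5896, 10952, 18756, 30172, 46184, 67896, 96532
Δ²: 3052, 5056, 7804, 11416, 16012, 21712, 28636
Δ³: 2004, 2748, 3612, 4596, 5700, 6924
Δ⁴: 744, 864, 984, 1104, 1224
Δ⁵: 120, 120, 120, 120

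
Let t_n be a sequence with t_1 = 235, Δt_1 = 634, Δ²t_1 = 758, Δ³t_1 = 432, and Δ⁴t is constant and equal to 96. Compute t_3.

2261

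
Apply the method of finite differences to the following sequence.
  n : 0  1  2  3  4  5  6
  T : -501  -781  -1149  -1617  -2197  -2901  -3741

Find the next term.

D1: -280, -368, -468, -580, -704, -840
D2: -88, -100, -112, -124, -136
D3: -12, -12, -12, -12
Third differences constant at -12.
-136 − 12 = -148;  -840 − 148 = -988;  -3741 − 988 = -4729

-4729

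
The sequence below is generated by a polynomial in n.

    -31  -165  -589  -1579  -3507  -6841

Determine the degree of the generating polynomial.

First differences: -134, -424, -990, -1928, -3334
Second differences: -290, -566, -938, -1406
Third differences: -276, -372, -468
Fourth differences: -96, -96
The fourth differences are constant, so the polynomial has degree 4.

4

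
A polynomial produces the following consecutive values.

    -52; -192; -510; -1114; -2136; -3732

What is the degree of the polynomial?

4

D1: -140, -318, -604, -1022, -1596
D2: -178, -286, -418, -574
D3: -108, -132, -156
D4: -24, -24
The fourth differences are constant, so the polynomial has degree 4.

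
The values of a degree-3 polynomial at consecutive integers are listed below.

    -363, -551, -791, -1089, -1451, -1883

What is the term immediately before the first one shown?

-221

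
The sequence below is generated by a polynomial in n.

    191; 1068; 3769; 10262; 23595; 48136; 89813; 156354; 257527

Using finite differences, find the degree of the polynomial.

5

First differences: 877, 2701, 6493, 13333, 24541, 41677, 66541, 101173
Second differences: 1824, 3792, 6840, 11208, 17136, 24864, 34632
Third differences: 1968, 3048, 4368, 5928, 7728, 9768
Fourth differences: 1080, 1320, 1560, 1800, 2040
Fifth differences: 240, 240, 240, 240
The fifth differences are constant, so the polynomial has degree 5.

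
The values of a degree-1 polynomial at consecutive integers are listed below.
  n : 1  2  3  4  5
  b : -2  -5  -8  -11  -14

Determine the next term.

-17

First differences: -3  -3  -3  -3
The first differences are constant (-3).
-14 − 3 = -17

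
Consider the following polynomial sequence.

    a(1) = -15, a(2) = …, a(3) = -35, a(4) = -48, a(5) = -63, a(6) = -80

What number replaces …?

-24

Using the last 4 terms:
D1: -13, -15, -17
D2: -2, -2
Constant second difference = -2.
Extend backward: -13 + 2 = -11;  -35 + 11 = -24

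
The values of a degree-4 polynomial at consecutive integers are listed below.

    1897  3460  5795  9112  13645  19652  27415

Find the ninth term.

D1: 1563 , 2335 , 3317 , 4533 , 6007 , 7763
D2: 772 , 982 , 1216 , 1474 , 1756
D3: 210 , 234 , 258 , 282
D4: 24 , 24 , 24
The fourth differences are constant (24).
282 + 24 = 306;  1756 + 306 = 2062;  7763 + 2062 = 9825;  27415 + 9825 = 37240
306 + 24 = 330;  2062 + 330 = 2392;  9825 + 2392 = 12217;  37240 + 12217 = 49457

49457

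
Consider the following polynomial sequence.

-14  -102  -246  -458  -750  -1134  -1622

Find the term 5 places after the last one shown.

-6042

First differences: -88  -144  -212  -292  -384  -488
Second differences: -56  -68  -80  -92  -104
Third differences: -12  -12  -12  -12
The third differences are constant (-12).
-104 − 12 = -116;  -488 − 116 = -604;  -1622 − 604 = -2226
-116 − 12 = -128;  -604 − 128 = -732;  -2226 − 732 = -2958
-128 − 12 = -140;  -732 − 140 = -872;  -2958 − 872 = -3830
-140 − 12 = -152;  -872 − 152 = -1024;  -3830 − 1024 = -4854
-152 − 12 = -164;  -1024 − 164 = -1188;  -4854 − 1188 = -6042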